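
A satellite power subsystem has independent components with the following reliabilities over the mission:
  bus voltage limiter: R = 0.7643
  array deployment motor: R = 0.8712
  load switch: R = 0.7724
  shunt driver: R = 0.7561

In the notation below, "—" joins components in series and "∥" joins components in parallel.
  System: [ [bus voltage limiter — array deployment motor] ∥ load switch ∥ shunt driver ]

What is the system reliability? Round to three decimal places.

0.981

Series (bus voltage limiter and array deployment motor): 0.76430 × 0.87120 = 0.66586
Parallel ([0.66586], load switch, and shunt driver): 1 − (1 − 0.66586)(1 − 0.77240)(1 − 0.75610) = 0.981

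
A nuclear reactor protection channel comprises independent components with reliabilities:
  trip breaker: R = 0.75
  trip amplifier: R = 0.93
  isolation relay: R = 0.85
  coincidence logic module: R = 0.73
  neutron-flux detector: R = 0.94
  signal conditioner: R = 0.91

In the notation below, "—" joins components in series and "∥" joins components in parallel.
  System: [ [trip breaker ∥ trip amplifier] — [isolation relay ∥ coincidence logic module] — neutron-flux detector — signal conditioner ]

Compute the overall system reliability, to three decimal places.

Parallel (trip breaker and trip amplifier): 1 − (1 − 0.75000)(1 − 0.93000) = 0.98250
Parallel (isolation relay and coincidence logic module): 1 − (1 − 0.85000)(1 − 0.73000) = 0.95950
Series ([0.98250], [0.95950], neutron-flux detector, and signal conditioner): 0.98250 × 0.95950 × 0.94000 × 0.91000 = 0.806

0.806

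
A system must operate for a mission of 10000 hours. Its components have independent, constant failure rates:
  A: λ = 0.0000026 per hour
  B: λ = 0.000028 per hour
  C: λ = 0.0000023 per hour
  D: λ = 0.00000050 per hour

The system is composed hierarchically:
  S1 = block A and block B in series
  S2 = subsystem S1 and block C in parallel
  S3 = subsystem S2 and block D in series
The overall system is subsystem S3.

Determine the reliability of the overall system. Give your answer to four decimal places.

R(A) = exp(−0.0000026 × 10000) = 0.974335
R(B) = exp(−0.000028 × 10000) = 0.755784
R(C) = exp(−0.0000023 × 10000) = 0.977262
R(D) = exp(−0.00000050 × 10000) = 0.995012
Series (A and B): 0.974335 × 0.755784 = 0.736387
Parallel ([0.736387] and C): 1 − (1 − 0.736387)(1 − 0.977262) = 0.994006
Series ([0.994006] and D): 0.994006 × 0.995012 = 0.9890

0.9890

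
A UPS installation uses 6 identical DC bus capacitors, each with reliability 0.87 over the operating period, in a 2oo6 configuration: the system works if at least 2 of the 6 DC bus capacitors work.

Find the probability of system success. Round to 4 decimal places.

R = Σ_{i=2}^{6} C(6,i) p^i (1−p)^{6−i} with p = 0.87
C(6,2)·0.87^2·0.13^4 = 0.003243
C(6,3)·0.87^3·0.13^3 = 0.028935
C(6,4)·0.87^4·0.13^2 = 0.145230
C(6,5)·0.87^5·0.13^1 = 0.388768
C(6,6)·0.87^6·0.13^0 = 0.433626
Sum = 0.9998

0.9998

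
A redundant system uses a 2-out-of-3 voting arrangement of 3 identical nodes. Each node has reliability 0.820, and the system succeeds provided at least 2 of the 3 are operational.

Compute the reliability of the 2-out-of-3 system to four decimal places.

R = Σ_{i=2}^{3} C(3,i) p^i (1−p)^{3−i} with p = 0.820
C(3,2)·0.820^2·0.180^1 = 0.363096
C(3,3)·0.820^3·0.180^0 = 0.551368
Sum = 0.9145

0.9145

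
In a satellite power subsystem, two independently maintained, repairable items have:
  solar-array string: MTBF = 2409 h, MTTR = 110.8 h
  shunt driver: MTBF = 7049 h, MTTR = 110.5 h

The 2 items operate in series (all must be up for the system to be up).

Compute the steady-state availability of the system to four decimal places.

A(solar-array string) = MTBF/(MTBF+MTTR) = 2409/(2409+110.8) = 0.956028
A(shunt driver) = MTBF/(MTBF+MTTR) = 7049/(7049+110.5) = 0.984566
Series availability: 0.956028 × 0.984566 = 0.9413

0.9413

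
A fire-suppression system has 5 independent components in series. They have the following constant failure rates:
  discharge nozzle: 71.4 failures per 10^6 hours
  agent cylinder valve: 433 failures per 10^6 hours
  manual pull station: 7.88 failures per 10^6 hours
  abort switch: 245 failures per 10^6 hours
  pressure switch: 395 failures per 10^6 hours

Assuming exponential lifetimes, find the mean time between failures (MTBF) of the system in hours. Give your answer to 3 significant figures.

Series of exponential components: λ_sys = Σ λ_i
λ_sys = 0.0000714 + 0.000433 + 0.00000788 + 0.000245 + 0.000395 = 1.1523e-03 /h
MTBF = 1 / λ_sys = 868 h

868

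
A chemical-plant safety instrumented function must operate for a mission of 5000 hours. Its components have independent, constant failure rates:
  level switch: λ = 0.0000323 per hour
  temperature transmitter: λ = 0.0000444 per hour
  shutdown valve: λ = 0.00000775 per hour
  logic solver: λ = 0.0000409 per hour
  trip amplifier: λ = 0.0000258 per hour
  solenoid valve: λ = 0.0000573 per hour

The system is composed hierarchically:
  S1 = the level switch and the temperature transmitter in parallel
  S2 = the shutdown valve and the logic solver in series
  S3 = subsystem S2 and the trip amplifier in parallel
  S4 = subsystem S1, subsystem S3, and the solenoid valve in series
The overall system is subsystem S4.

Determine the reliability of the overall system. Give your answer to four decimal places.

0.7096

R(level switch) = exp(−0.0000323 × 5000) = 0.850867
R(temperature transmitter) = exp(−0.0000444 × 5000) = 0.800915
R(shutdown valve) = exp(−0.00000775 × 5000) = 0.961991
R(logic solver) = exp(−0.0000409 × 5000) = 0.815055
R(trip amplifier) = exp(−0.0000258 × 5000) = 0.878974
R(solenoid valve) = exp(−0.0000573 × 5000) = 0.750887
Parallel (level switch and temperature transmitter): 1 − (1 − 0.850867)(1 − 0.800915) = 0.970310
Series (shutdown valve and logic solver): 0.961991 × 0.815055 = 0.784076
Parallel ([0.784076] and trip amplifier): 1 − (1 − 0.784076)(1 − 0.878974) = 0.973868
Series ([0.970310], [0.973868], and solenoid valve): 0.970310 × 0.973868 × 0.750887 = 0.7096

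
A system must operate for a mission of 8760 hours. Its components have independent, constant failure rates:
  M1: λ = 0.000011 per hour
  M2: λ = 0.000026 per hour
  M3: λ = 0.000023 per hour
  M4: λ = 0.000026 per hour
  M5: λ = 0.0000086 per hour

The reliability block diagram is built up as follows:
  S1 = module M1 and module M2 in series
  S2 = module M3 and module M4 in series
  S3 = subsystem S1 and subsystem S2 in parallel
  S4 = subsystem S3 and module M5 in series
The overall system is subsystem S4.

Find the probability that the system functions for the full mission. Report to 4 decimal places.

0.8378

R(M1) = exp(−0.000011 × 8760) = 0.908137
R(M2) = exp(−0.000026 × 8760) = 0.796315
R(M3) = exp(−0.000023 × 8760) = 0.817520
R(M4) = exp(−0.000026 × 8760) = 0.796315
R(M5) = exp(−0.0000086 × 8760) = 0.927432
Series (M1 and M2): 0.908137 × 0.796315 = 0.723163
Series (M3 and M4): 0.817520 × 0.796315 = 0.651003
Parallel ([0.723163] and [0.651003]): 1 − (1 − 0.723163)(1 − 0.651003) = 0.903385
Series ([0.903385] and M5): 0.903385 × 0.927432 = 0.8378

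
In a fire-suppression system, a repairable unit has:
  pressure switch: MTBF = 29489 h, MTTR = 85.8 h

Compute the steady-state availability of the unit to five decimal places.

0.99710

A(pressure switch) = MTBF/(MTBF+MTTR) = 29489/(29489+85.8) = 0.99710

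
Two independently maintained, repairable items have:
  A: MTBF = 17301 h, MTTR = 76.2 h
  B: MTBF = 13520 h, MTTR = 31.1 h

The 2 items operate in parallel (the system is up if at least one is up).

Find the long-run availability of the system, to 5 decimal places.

0.99999

A(A) = MTBF/(MTBF+MTTR) = 17301/(17301+76.2) = 0.995615
A(B) = MTBF/(MTBF+MTTR) = 13520/(13520+31.1) = 0.997705
Parallel availability: 1 − (1 − 0.995615)(1 − 0.997705) = 0.99999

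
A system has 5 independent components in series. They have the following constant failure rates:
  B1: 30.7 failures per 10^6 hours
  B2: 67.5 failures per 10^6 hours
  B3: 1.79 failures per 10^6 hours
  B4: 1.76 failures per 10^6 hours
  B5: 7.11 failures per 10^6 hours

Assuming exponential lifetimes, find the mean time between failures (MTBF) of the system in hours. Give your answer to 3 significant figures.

Series of exponential components: λ_sys = Σ λ_i
λ_sys = 0.0000307 + 0.0000675 + 0.00000179 + 0.00000176 + 0.00000711 = 1.0886e-04 /h
MTBF = 1 / λ_sys = 9190 h

9190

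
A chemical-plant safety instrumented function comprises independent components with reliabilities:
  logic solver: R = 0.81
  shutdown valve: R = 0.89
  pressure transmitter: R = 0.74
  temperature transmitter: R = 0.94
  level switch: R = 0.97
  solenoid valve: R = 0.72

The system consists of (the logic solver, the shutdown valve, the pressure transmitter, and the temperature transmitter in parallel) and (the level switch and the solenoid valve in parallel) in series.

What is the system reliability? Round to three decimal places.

0.991

Parallel (logic solver, shutdown valve, pressure transmitter, and temperature transmitter): 1 − (1 − 0.81000)(1 − 0.89000)(1 − 0.74000)(1 − 0.94000) = 0.99967
Parallel (level switch and solenoid valve): 1 − (1 − 0.97000)(1 − 0.72000) = 0.99160
Series ([0.99967] and [0.99160]): 0.99967 × 0.99160 = 0.991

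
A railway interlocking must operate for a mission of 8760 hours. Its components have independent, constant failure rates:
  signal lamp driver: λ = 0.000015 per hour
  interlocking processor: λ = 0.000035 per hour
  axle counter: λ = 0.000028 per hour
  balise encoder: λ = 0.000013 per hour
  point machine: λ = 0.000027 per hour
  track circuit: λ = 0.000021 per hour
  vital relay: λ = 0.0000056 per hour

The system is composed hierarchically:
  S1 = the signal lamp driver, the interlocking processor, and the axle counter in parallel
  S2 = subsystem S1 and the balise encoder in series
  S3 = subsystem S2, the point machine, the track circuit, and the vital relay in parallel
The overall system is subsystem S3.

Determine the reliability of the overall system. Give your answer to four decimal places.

R(signal lamp driver) = exp(−0.000015 × 8760) = 0.876867
R(interlocking processor) = exp(−0.000035 × 8760) = 0.735945
R(axle counter) = exp(−0.000028 × 8760) = 0.782485
R(balise encoder) = exp(−0.000013 × 8760) = 0.892365
R(point machine) = exp(−0.000027 × 8760) = 0.789370
R(track circuit) = exp(−0.000021 × 8760) = 0.831969
R(vital relay) = exp(−0.0000056 × 8760) = 0.952128
Parallel (signal lamp driver, interlocking processor, and axle counter): 1 − (1 − 0.876867)(1 − 0.735945)(1 − 0.782485) = 0.992928
Series ([0.992928] and balise encoder): 0.992928 × 0.892365 = 0.886054
Parallel ([0.886054], point machine, track circuit, and vital relay): 1 − (1 − 0.886054)(1 − 0.789370)(1 − 0.831969)(1 − 0.952128) = 0.9998

0.9998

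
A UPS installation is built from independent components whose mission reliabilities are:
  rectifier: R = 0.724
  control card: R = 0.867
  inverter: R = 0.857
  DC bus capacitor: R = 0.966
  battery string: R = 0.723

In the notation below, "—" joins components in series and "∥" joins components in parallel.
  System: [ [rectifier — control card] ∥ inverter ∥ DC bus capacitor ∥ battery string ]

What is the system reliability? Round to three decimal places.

0.999

Series (rectifier and control card): 0.72400 × 0.86700 = 0.62771
Parallel ([0.62771], inverter, DC bus capacitor, and battery string): 1 − (1 − 0.62771)(1 − 0.85700)(1 − 0.96600)(1 − 0.72300) = 0.999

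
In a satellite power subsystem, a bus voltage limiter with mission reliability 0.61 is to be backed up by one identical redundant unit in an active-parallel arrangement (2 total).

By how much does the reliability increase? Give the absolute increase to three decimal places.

0.238

R_before = 0.61
R_after = 1 − (1 − 0.61)^2 = 0.848
ΔR = 0.848 − 0.61 = 0.238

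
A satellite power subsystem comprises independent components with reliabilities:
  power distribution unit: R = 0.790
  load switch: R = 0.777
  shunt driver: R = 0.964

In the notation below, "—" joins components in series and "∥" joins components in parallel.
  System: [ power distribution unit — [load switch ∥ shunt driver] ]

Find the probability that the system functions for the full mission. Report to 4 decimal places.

0.7837

Parallel (load switch and shunt driver): 1 − (1 − 0.777000)(1 − 0.964000) = 0.991972
Series (power distribution unit and [0.991972]): 0.790000 × 0.991972 = 0.7837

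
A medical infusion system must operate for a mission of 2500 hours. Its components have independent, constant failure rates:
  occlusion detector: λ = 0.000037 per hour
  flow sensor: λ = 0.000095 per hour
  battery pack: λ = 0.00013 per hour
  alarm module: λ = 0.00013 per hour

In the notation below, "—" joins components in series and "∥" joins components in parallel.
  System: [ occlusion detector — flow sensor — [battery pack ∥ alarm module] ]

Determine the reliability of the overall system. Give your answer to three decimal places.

0.664

R(occlusion detector) = exp(−0.000037 × 2500) = 0.91165
R(flow sensor) = exp(−0.000095 × 2500) = 0.78860
R(battery pack) = exp(−0.00013 × 2500) = 0.72253
R(alarm module) = exp(−0.00013 × 2500) = 0.72253
Parallel (battery pack and alarm module): 1 − (1 − 0.72253)(1 − 0.72253) = 0.92301
Series (occlusion detector, flow sensor, and [0.92301]): 0.91165 × 0.78860 × 0.92301 = 0.664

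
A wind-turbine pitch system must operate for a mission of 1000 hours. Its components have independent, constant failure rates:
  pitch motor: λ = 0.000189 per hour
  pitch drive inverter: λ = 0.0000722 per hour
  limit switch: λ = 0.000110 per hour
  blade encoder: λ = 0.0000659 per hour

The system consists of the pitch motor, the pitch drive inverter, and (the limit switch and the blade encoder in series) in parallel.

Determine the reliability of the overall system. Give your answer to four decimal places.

0.9981

R(pitch motor) = exp(−0.000189 × 1000) = 0.827787
R(pitch drive inverter) = exp(−0.0000722 × 1000) = 0.930345
R(limit switch) = exp(−0.000110 × 1000) = 0.895834
R(blade encoder) = exp(−0.0000659 × 1000) = 0.936224
Series (limit switch and blade encoder): 0.895834 × 0.936224 = 0.838701
Parallel (pitch motor, pitch drive inverter, and [0.838701]): 1 − (1 − 0.827787)(1 − 0.930345)(1 − 0.838701) = 0.9981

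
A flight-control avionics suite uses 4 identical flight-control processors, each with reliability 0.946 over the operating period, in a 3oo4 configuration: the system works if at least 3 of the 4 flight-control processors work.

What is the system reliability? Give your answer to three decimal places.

R = Σ_{i=3}^{4} C(4,i) p^i (1−p)^{4−i} with p = 0.946
C(4,3)·0.946^3·0.054^1 = 0.18286
C(4,4)·0.946^4·0.054^0 = 0.80087
Sum = 0.984

0.984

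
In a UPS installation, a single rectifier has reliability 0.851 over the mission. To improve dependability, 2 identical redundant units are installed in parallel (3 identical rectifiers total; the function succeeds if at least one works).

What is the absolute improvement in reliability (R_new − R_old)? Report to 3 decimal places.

0.146

R_before = 0.851
R_after = 1 − (1 − 0.851)^3 = 0.997
ΔR = 0.997 − 0.851 = 0.146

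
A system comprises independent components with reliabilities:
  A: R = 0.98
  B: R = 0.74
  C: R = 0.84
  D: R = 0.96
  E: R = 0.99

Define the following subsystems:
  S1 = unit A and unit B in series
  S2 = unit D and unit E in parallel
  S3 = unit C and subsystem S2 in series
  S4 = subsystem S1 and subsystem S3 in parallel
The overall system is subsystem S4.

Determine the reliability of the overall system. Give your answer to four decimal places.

Series (A and B): 0.980000 × 0.740000 = 0.725200
Parallel (D and E): 1 − (1 − 0.960000)(1 − 0.990000) = 0.999600
Series (C and [0.999600]): 0.840000 × 0.999600 = 0.839664
Parallel ([0.725200] and [0.839664]): 1 − (1 − 0.725200)(1 − 0.839664) = 0.9559

0.9559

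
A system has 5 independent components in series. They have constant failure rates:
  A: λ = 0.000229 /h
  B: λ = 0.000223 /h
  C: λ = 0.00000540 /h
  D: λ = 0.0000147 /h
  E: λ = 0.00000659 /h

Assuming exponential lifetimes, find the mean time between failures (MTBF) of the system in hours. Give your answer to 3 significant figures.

Series of exponential components: λ_sys = Σ λ_i
λ_sys = 0.000229 + 0.000223 + 0.00000540 + 0.0000147 + 0.00000659 = 4.7869e-04 /h
MTBF = 1 / λ_sys = 2090 h

2090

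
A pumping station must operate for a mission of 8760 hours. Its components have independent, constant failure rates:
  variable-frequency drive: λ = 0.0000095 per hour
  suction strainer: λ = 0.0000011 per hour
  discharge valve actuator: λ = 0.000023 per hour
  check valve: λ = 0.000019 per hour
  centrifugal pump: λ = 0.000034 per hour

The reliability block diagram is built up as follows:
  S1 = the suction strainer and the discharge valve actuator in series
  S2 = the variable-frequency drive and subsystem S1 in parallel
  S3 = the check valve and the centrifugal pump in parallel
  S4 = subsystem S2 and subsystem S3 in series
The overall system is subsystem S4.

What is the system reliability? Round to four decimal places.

R(variable-frequency drive) = exp(−0.0000095 × 8760) = 0.920149
R(suction strainer) = exp(−0.0000011 × 8760) = 0.990410
R(discharge valve actuator) = exp(−0.000023 × 8760) = 0.817520
R(check valve) = exp(−0.000019 × 8760) = 0.846674
R(centrifugal pump) = exp(−0.000034 × 8760) = 0.742420
Series (suction strainer and discharge valve actuator): 0.990410 × 0.817520 = 0.809680
Parallel (variable-frequency drive and [0.809680]): 1 − (1 − 0.920149)(1 − 0.809680) = 0.984803
Parallel (check valve and centrifugal pump): 1 − (1 − 0.846674)(1 − 0.742420) = 0.960506
Series ([0.984803] and [0.960506]): 0.984803 × 0.960506 = 0.9459

0.9459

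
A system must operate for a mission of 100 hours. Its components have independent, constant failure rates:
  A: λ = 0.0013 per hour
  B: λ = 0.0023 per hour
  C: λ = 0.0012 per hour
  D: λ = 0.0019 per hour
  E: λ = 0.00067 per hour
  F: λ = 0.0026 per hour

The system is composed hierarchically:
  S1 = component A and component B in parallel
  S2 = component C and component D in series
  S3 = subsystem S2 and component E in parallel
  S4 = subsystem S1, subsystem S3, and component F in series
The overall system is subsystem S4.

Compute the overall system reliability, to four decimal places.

R(A) = exp(−0.0013 × 100) = 0.878095
R(B) = exp(−0.0023 × 100) = 0.794534
R(C) = exp(−0.0012 × 100) = 0.886920
R(D) = exp(−0.0019 × 100) = 0.826959
R(E) = exp(−0.00067 × 100) = 0.935195
R(F) = exp(−0.0026 × 100) = 0.771052
Parallel (A and B): 1 − (1 − 0.878095)(1 − 0.794534) = 0.974953
Series (C and D): 0.886920 × 0.826959 = 0.733446
Parallel ([0.733446] and E): 1 − (1 − 0.733446)(1 − 0.935195) = 0.982726
Series ([0.974953], [0.982726], and F): 0.974953 × 0.982726 × 0.771052 = 0.7388

0.7388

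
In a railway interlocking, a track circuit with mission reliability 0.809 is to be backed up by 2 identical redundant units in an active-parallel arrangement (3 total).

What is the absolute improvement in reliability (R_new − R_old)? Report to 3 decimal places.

0.184

R_before = 0.809
R_after = 1 − (1 − 0.809)^3 = 0.993
ΔR = 0.993 − 0.809 = 0.184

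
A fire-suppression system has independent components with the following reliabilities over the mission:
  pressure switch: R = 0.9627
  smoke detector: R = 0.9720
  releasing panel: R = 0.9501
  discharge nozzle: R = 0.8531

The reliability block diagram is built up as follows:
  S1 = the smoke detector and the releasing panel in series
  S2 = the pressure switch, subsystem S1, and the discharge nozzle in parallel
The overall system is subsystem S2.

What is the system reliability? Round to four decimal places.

0.9996

Series (smoke detector and releasing panel): 0.972000 × 0.950100 = 0.923497
Parallel (pressure switch, [0.923497], and discharge nozzle): 1 − (1 − 0.962700)(1 − 0.923497)(1 − 0.853100) = 0.9996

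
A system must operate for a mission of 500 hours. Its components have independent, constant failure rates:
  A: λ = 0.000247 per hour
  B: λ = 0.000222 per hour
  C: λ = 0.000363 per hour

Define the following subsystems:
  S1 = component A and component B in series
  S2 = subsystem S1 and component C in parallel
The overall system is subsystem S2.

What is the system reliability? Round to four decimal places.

0.9653

R(A) = exp(−0.000247 × 500) = 0.883822
R(B) = exp(−0.000222 × 500) = 0.894939
R(C) = exp(−0.000363 × 500) = 0.834018
Series (A and B): 0.883822 × 0.894939 = 0.790967
Parallel ([0.790967] and C): 1 − (1 − 0.790967)(1 − 0.834018) = 0.9653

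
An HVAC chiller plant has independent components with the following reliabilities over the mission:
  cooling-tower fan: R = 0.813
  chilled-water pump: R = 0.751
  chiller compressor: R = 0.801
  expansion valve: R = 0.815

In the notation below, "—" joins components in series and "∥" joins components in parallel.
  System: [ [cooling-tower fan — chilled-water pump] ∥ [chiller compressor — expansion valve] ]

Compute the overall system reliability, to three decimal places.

0.865

Series (cooling-tower fan and chilled-water pump): 0.81300 × 0.75100 = 0.61056
Series (chiller compressor and expansion valve): 0.80100 × 0.81500 = 0.65282
Parallel ([0.61056] and [0.65282]): 1 − (1 − 0.61056)(1 − 0.65282) = 0.865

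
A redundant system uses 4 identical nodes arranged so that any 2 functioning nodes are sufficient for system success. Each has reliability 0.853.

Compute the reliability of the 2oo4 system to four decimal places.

0.9887

R = Σ_{i=2}^{4} C(4,i) p^i (1−p)^{4−i} with p = 0.853
C(4,2)·0.853^2·0.147^2 = 0.094337
C(4,3)·0.853^3·0.147^1 = 0.364942
C(4,4)·0.853^4·0.147^0 = 0.529415
Sum = 0.9887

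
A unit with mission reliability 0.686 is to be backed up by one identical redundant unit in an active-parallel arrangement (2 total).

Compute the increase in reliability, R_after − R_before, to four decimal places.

0.2154

R_before = 0.686
R_after = 1 − (1 − 0.686)^2 = 0.9014
ΔR = 0.9014 − 0.686 = 0.2154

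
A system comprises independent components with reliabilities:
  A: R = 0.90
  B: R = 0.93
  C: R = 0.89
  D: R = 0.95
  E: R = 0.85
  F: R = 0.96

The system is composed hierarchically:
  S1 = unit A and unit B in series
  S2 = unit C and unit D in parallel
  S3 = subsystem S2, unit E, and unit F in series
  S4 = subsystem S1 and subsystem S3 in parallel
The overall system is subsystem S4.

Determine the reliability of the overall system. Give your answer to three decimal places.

Series (A and B): 0.90000 × 0.93000 = 0.83700
Parallel (C and D): 1 − (1 − 0.89000)(1 − 0.95000) = 0.99450
Series ([0.99450], E, and F): 0.99450 × 0.85000 × 0.96000 = 0.81151
Parallel ([0.83700] and [0.81151]): 1 − (1 − 0.83700)(1 − 0.81151) = 0.969

0.969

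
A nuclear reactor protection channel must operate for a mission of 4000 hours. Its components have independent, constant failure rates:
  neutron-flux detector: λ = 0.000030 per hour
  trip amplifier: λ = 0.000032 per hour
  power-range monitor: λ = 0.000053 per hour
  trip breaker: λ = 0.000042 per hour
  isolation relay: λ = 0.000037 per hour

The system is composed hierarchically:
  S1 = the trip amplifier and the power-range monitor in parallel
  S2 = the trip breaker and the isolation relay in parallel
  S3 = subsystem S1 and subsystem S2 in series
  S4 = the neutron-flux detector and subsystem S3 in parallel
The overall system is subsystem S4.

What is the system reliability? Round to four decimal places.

R(neutron-flux detector) = exp(−0.000030 × 4000) = 0.886920
R(trip amplifier) = exp(−0.000032 × 4000) = 0.879853
R(power-range monitor) = exp(−0.000053 × 4000) = 0.808965
R(trip breaker) = exp(−0.000042 × 4000) = 0.845354
R(isolation relay) = exp(−0.000037 × 4000) = 0.862431
Parallel (trip amplifier and power-range monitor): 1 − (1 − 0.879853)(1 − 0.808965) = 0.977048
Parallel (trip breaker and isolation relay): 1 − (1 − 0.845354)(1 − 0.862431) = 0.978726
Series ([0.977048] and [0.978726]): 0.977048 × 0.978726 = 0.956262
Parallel (neutron-flux detector and [0.956262]): 1 − (1 − 0.886920)(1 − 0.956262) = 0.9951

0.9951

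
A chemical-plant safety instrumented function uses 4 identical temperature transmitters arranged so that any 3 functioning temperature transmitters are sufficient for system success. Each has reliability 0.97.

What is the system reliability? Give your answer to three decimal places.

R = Σ_{i=3}^{4} C(4,i) p^i (1−p)^{4−i} with p = 0.97
C(4,3)·0.97^3·0.03^1 = 0.10952
C(4,4)·0.97^4·0.03^0 = 0.88529
Sum = 0.995

0.995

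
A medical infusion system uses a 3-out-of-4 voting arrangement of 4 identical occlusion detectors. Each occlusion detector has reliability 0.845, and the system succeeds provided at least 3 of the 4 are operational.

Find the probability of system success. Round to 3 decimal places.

R = Σ_{i=3}^{4} C(4,i) p^i (1−p)^{4−i} with p = 0.845
C(4,3)·0.845^3·0.155^1 = 0.37408
C(4,4)·0.845^4·0.155^0 = 0.50983
Sum = 0.884

0.884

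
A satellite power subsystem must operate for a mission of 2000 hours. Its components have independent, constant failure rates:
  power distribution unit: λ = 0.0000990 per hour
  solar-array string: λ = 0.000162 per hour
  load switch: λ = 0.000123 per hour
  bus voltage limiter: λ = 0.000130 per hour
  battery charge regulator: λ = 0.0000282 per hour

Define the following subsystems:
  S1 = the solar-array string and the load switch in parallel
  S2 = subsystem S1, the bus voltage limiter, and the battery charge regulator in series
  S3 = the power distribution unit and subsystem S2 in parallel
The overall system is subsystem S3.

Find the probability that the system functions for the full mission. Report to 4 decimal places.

0.9434

R(power distribution unit) = exp(−0.0000990 × 2000) = 0.820370
R(solar-array string) = exp(−0.000162 × 2000) = 0.723250
R(load switch) = exp(−0.000123 × 2000) = 0.781922
R(bus voltage limiter) = exp(−0.000130 × 2000) = 0.771052
R(battery charge regulator) = exp(−0.0000282 × 2000) = 0.945161
Parallel (solar-array string and load switch): 1 − (1 − 0.723250)(1 − 0.781922) = 0.939647
Series ([0.939647], bus voltage limiter, and battery charge regulator): 0.939647 × 0.771052 × 0.945161 = 0.684785
Parallel (power distribution unit and [0.684785]): 1 − (1 − 0.820370)(1 − 0.684785) = 0.9434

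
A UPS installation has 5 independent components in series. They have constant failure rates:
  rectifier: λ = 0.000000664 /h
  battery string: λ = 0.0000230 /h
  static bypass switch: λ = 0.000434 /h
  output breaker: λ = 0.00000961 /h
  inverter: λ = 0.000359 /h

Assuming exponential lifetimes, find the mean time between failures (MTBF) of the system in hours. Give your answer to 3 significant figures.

1210

Series of exponential components: λ_sys = Σ λ_i
λ_sys = 0.000000664 + 0.0000230 + 0.000434 + 0.00000961 + 0.000359 = 8.2627e-04 /h
MTBF = 1 / λ_sys = 1210 h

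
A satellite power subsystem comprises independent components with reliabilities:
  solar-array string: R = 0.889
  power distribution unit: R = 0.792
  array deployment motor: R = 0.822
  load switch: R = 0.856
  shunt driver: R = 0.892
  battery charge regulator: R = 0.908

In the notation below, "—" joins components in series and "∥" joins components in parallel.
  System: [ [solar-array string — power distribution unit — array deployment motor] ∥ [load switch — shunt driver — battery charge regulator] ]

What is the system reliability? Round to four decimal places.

0.8708

Series (solar-array string, power distribution unit, and array deployment motor): 0.889000 × 0.792000 × 0.822000 = 0.578760
Series (load switch, shunt driver, and battery charge regulator): 0.856000 × 0.892000 × 0.908000 = 0.693305
Parallel ([0.578760] and [0.693305]): 1 − (1 − 0.578760)(1 − 0.693305) = 0.8708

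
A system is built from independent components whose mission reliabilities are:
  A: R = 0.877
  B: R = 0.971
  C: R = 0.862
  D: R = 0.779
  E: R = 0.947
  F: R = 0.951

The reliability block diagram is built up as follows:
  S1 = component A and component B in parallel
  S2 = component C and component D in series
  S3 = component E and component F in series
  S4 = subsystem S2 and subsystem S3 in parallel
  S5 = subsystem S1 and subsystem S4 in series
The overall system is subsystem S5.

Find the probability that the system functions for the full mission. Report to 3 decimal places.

Parallel (A and B): 1 − (1 − 0.87700)(1 − 0.97100) = 0.99643
Series (C and D): 0.86200 × 0.77900 = 0.67150
Series (E and F): 0.94700 × 0.95100 = 0.90060
Parallel ([0.67150] and [0.90060]): 1 − (1 − 0.67150)(1 − 0.90060) = 0.96735
Series ([0.99643] and [0.96735]): 0.99643 × 0.96735 = 0.964

0.964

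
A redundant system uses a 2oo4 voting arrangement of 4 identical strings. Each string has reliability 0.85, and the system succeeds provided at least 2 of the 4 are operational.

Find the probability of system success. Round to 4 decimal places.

R = Σ_{i=2}^{4} C(4,i) p^i (1−p)^{4−i} with p = 0.85
C(4,2)·0.85^2·0.15^2 = 0.097538
C(4,3)·0.85^3·0.15^1 = 0.368475
C(4,4)·0.85^4·0.15^0 = 0.522006
Sum = 0.9880

0.9880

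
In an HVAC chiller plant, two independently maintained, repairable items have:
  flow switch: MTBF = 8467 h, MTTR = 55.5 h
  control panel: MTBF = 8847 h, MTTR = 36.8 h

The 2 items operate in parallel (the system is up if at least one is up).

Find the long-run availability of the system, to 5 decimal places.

0.99997

A(flow switch) = MTBF/(MTBF+MTTR) = 8467/(8467+55.5) = 0.993488
A(control panel) = MTBF/(MTBF+MTTR) = 8847/(8847+36.8) = 0.995858
Parallel availability: 1 − (1 − 0.993488)(1 − 0.995858) = 0.99997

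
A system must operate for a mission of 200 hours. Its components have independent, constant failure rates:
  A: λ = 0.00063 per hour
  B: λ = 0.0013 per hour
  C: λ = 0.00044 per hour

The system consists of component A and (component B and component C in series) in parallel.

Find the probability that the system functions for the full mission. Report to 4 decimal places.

R(A) = exp(−0.00063 × 200) = 0.881615
R(B) = exp(−0.0013 × 200) = 0.771052
R(C) = exp(−0.00044 × 200) = 0.915761
Series (B and C): 0.771052 × 0.915761 = 0.706099
Parallel (A and [0.706099]): 1 − (1 − 0.881615)(1 − 0.706099) = 0.9652

0.9652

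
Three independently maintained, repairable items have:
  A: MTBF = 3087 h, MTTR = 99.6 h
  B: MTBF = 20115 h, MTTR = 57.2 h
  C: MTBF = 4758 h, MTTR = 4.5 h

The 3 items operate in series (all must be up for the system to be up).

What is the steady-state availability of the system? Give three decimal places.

0.965

A(A) = MTBF/(MTBF+MTTR) = 3087/(3087+99.6) = 0.968744
A(B) = MTBF/(MTBF+MTTR) = 20115/(20115+57.2) = 0.997164
A(C) = MTBF/(MTBF+MTTR) = 4758/(4758+4.5) = 0.999055
Series availability: 0.968744 × 0.997164 × 0.999055 = 0.965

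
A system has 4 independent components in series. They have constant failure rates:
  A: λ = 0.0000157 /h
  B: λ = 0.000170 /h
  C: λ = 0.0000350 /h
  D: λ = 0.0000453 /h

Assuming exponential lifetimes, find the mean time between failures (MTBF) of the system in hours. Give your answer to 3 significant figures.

3760

Series of exponential components: λ_sys = Σ λ_i
λ_sys = 0.0000157 + 0.000170 + 0.0000350 + 0.0000453 = 2.6600e-04 /h
MTBF = 1 / λ_sys = 3760 h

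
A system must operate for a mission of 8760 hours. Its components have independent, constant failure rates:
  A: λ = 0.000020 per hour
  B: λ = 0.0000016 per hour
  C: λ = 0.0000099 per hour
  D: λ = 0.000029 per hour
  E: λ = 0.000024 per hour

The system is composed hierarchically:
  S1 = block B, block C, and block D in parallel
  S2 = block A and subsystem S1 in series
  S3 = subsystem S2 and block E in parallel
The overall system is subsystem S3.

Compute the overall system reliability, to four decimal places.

R(A) = exp(−0.000020 × 8760) = 0.839289
R(B) = exp(−0.0000016 × 8760) = 0.986082
R(C) = exp(−0.0000099 × 8760) = 0.916930
R(D) = exp(−0.000029 × 8760) = 0.775661
R(E) = exp(−0.000024 × 8760) = 0.810390
Parallel (B, C, and D): 1 − (1 − 0.986082)(1 − 0.916930)(1 − 0.775661) = 0.999741
Series (A and [0.999741]): 0.839289 × 0.999741 = 0.839072
Parallel ([0.839072] and E): 1 − (1 − 0.839072)(1 − 0.810390) = 0.9695

0.9695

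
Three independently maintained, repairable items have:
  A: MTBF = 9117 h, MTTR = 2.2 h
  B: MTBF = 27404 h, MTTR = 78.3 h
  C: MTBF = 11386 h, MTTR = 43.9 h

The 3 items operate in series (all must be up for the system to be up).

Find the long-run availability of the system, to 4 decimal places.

0.9931

A(A) = MTBF/(MTBF+MTTR) = 9117/(9117+2.2) = 0.999759
A(B) = MTBF/(MTBF+MTTR) = 27404/(27404+78.3) = 0.997151
A(C) = MTBF/(MTBF+MTTR) = 11386/(11386+43.9) = 0.996159
Series availability: 0.999759 × 0.997151 × 0.996159 = 0.9931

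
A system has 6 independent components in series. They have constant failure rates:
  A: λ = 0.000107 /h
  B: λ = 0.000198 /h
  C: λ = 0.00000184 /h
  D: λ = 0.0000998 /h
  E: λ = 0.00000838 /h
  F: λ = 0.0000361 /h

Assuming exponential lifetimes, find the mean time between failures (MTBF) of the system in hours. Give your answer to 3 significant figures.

Series of exponential components: λ_sys = Σ λ_i
λ_sys = 0.000107 + 0.000198 + 0.00000184 + 0.0000998 + 0.00000838 + 0.0000361 = 4.5112e-04 /h
MTBF = 1 / λ_sys = 2220 h

2220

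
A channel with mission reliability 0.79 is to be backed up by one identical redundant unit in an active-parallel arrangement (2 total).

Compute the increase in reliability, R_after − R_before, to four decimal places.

R_before = 0.79
R_after = 1 − (1 − 0.79)^2 = 0.9559
ΔR = 0.9559 − 0.79 = 0.1659

0.1659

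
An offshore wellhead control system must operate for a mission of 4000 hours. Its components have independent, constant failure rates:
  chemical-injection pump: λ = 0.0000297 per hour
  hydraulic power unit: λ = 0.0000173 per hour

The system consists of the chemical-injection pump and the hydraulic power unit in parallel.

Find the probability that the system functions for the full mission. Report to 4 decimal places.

0.9925

R(chemical-injection pump) = exp(−0.0000297 × 4000) = 0.887985
R(hydraulic power unit) = exp(−0.0000173 × 4000) = 0.933140
Parallel (chemical-injection pump and hydraulic power unit): 1 − (1 − 0.887985)(1 − 0.933140) = 0.9925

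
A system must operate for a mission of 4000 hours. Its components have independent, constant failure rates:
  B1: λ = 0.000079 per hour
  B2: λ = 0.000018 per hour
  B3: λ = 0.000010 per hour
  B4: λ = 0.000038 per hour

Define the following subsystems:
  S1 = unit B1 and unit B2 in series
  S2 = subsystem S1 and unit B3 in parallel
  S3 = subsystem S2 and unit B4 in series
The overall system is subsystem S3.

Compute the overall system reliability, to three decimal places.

R(B1) = exp(−0.000079 × 4000) = 0.72906
R(B2) = exp(−0.000018 × 4000) = 0.93053
R(B3) = exp(−0.000010 × 4000) = 0.96079
R(B4) = exp(−0.000038 × 4000) = 0.85899
Series (B1 and B2): 0.72906 × 0.93053 = 0.67841
Parallel ([0.67841] and B3): 1 − (1 − 0.67841)(1 − 0.96079) = 0.98739
Series ([0.98739] and B4): 0.98739 × 0.85899 = 0.848

0.848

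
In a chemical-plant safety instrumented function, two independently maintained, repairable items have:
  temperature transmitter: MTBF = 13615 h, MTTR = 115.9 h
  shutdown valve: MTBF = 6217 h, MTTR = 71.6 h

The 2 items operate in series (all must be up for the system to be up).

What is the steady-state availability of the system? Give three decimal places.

A(temperature transmitter) = MTBF/(MTBF+MTTR) = 13615/(13615+115.9) = 0.991559
A(shutdown valve) = MTBF/(MTBF+MTTR) = 6217/(6217+71.6) = 0.988614
Series availability: 0.991559 × 0.988614 = 0.980

0.980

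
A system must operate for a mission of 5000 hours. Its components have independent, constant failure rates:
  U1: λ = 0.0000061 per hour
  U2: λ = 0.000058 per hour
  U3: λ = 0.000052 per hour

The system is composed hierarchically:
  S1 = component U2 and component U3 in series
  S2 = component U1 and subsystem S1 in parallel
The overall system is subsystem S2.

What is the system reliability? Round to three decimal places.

R(U1) = exp(−0.0000061 × 5000) = 0.96996
R(U2) = exp(−0.000058 × 5000) = 0.74826
R(U3) = exp(−0.000052 × 5000) = 0.77105
Series (U2 and U3): 0.74826 × 0.77105 = 0.57695
Parallel (U1 and [0.57695]): 1 − (1 − 0.96996)(1 − 0.57695) = 0.987

0.987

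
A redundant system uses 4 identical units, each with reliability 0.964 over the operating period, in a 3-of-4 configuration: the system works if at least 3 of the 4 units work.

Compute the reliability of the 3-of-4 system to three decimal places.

R = Σ_{i=3}^{4} C(4,i) p^i (1−p)^{4−i} with p = 0.964
C(4,3)·0.964^3·0.036^1 = 0.12900
C(4,4)·0.964^4·0.036^0 = 0.86359
Sum = 0.993

0.993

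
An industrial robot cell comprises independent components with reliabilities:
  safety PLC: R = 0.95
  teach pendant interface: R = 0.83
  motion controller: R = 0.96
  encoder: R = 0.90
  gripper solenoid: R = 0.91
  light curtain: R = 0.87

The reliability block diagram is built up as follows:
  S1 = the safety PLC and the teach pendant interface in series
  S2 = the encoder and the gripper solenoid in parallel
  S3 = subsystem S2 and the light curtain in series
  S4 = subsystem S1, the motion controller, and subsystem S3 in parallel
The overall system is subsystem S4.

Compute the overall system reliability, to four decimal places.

Series (safety PLC and teach pendant interface): 0.950000 × 0.830000 = 0.788500
Parallel (encoder and gripper solenoid): 1 − (1 − 0.900000)(1 − 0.910000) = 0.991000
Series ([0.991000] and light curtain): 0.991000 × 0.870000 = 0.862170
Parallel ([0.788500], motion controller, and [0.862170]): 1 − (1 − 0.788500)(1 − 0.960000)(1 − 0.862170) = 0.9988

0.9988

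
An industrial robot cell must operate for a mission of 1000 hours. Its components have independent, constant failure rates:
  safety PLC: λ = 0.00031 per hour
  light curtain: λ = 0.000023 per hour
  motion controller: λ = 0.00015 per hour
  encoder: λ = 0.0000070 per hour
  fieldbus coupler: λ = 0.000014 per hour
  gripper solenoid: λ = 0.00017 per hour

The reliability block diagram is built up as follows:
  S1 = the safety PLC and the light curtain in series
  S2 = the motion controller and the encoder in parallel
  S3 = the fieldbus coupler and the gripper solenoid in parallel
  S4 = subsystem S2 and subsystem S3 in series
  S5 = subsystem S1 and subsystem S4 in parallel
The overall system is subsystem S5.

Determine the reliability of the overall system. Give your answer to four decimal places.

R(safety PLC) = exp(−0.00031 × 1000) = 0.733447
R(light curtain) = exp(−0.000023 × 1000) = 0.977262
R(motion controller) = exp(−0.00015 × 1000) = 0.860708
R(encoder) = exp(−0.0000070 × 1000) = 0.993024
R(fieldbus coupler) = exp(−0.000014 × 1000) = 0.986098
R(gripper solenoid) = exp(−0.00017 × 1000) = 0.843665
Series (safety PLC and light curtain): 0.733447 × 0.977262 = 0.716770
Parallel (motion controller and encoder): 1 − (1 − 0.860708)(1 − 0.993024) = 0.999028
Parallel (fieldbus coupler and gripper solenoid): 1 − (1 − 0.986098)(1 − 0.843665) = 0.997827
Series ([0.999028] and [0.997827]): 0.999028 × 0.997827 = 0.996857
Parallel ([0.716770] and [0.996857]): 1 − (1 − 0.716770)(1 − 0.996857) = 0.9991

0.9991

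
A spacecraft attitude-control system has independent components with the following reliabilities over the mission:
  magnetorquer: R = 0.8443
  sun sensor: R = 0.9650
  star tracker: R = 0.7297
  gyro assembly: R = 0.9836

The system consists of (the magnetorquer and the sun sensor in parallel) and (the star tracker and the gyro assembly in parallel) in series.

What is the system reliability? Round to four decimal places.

0.9901

Parallel (magnetorquer and sun sensor): 1 − (1 − 0.844300)(1 − 0.965000) = 0.994551
Parallel (star tracker and gyro assembly): 1 − (1 − 0.729700)(1 − 0.983600) = 0.995567
Series ([0.994551] and [0.995567]): 0.994551 × 0.995567 = 0.9901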